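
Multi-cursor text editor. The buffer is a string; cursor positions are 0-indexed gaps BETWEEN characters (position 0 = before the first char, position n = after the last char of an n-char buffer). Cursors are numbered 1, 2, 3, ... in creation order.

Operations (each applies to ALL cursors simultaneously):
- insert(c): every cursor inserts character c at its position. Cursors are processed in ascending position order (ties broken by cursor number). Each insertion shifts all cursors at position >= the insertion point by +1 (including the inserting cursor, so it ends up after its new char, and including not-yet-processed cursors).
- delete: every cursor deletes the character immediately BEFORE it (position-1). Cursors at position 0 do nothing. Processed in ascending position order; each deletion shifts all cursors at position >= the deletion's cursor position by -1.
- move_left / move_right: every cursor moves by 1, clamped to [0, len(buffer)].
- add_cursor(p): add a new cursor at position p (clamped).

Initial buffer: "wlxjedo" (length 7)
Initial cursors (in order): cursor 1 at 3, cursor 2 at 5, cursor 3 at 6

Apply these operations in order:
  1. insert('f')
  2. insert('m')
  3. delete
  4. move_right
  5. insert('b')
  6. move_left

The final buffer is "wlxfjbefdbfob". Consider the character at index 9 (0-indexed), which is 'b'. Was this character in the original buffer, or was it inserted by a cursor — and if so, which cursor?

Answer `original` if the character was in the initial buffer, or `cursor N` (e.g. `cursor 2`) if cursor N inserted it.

After op 1 (insert('f')): buffer="wlxfjefdfo" (len 10), cursors c1@4 c2@7 c3@9, authorship ...1..2.3.
After op 2 (insert('m')): buffer="wlxfmjefmdfmo" (len 13), cursors c1@5 c2@9 c3@12, authorship ...11..22.33.
After op 3 (delete): buffer="wlxfjefdfo" (len 10), cursors c1@4 c2@7 c3@9, authorship ...1..2.3.
After op 4 (move_right): buffer="wlxfjefdfo" (len 10), cursors c1@5 c2@8 c3@10, authorship ...1..2.3.
After op 5 (insert('b')): buffer="wlxfjbefdbfob" (len 13), cursors c1@6 c2@10 c3@13, authorship ...1.1.2.23.3
After op 6 (move_left): buffer="wlxfjbefdbfob" (len 13), cursors c1@5 c2@9 c3@12, authorship ...1.1.2.23.3
Authorship (.=original, N=cursor N): . . . 1 . 1 . 2 . 2 3 . 3
Index 9: author = 2

Answer: cursor 2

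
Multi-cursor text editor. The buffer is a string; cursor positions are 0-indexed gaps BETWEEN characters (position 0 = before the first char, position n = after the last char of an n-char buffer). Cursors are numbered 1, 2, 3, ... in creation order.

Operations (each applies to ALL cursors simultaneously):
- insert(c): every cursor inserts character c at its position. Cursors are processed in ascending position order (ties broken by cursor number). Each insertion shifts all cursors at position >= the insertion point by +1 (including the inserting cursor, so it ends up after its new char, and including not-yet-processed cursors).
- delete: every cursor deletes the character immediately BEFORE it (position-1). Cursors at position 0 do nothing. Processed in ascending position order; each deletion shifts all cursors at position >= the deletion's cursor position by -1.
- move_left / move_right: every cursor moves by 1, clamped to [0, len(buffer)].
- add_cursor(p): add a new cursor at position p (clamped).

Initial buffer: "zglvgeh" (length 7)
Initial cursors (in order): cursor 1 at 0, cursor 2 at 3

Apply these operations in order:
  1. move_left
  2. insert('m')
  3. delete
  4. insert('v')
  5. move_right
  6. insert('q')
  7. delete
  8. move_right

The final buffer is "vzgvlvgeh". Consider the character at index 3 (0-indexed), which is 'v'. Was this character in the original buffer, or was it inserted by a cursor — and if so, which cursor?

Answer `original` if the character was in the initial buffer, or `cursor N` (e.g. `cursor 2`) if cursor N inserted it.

After op 1 (move_left): buffer="zglvgeh" (len 7), cursors c1@0 c2@2, authorship .......
After op 2 (insert('m')): buffer="mzgmlvgeh" (len 9), cursors c1@1 c2@4, authorship 1..2.....
After op 3 (delete): buffer="zglvgeh" (len 7), cursors c1@0 c2@2, authorship .......
After op 4 (insert('v')): buffer="vzgvlvgeh" (len 9), cursors c1@1 c2@4, authorship 1..2.....
After op 5 (move_right): buffer="vzgvlvgeh" (len 9), cursors c1@2 c2@5, authorship 1..2.....
After op 6 (insert('q')): buffer="vzqgvlqvgeh" (len 11), cursors c1@3 c2@7, authorship 1.1.2.2....
After op 7 (delete): buffer="vzgvlvgeh" (len 9), cursors c1@2 c2@5, authorship 1..2.....
After op 8 (move_right): buffer="vzgvlvgeh" (len 9), cursors c1@3 c2@6, authorship 1..2.....
Authorship (.=original, N=cursor N): 1 . . 2 . . . . .
Index 3: author = 2

Answer: cursor 2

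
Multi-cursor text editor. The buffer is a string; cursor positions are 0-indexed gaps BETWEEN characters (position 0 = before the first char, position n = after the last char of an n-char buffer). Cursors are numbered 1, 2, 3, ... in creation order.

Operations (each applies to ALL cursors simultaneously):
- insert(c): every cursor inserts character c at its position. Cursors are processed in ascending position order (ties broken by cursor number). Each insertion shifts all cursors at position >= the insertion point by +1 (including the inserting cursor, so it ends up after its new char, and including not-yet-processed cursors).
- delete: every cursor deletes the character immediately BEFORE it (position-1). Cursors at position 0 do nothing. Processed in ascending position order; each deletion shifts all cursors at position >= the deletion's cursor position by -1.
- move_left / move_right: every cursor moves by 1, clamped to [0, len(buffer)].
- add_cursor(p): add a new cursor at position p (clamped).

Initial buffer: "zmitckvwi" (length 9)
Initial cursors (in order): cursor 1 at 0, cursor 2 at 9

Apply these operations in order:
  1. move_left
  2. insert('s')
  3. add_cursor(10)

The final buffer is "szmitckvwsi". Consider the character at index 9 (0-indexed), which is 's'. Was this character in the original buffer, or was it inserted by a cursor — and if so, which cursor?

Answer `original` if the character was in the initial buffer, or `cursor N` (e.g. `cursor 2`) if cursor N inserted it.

After op 1 (move_left): buffer="zmitckvwi" (len 9), cursors c1@0 c2@8, authorship .........
After op 2 (insert('s')): buffer="szmitckvwsi" (len 11), cursors c1@1 c2@10, authorship 1........2.
After op 3 (add_cursor(10)): buffer="szmitckvwsi" (len 11), cursors c1@1 c2@10 c3@10, authorship 1........2.
Authorship (.=original, N=cursor N): 1 . . . . . . . . 2 .
Index 9: author = 2

Answer: cursor 2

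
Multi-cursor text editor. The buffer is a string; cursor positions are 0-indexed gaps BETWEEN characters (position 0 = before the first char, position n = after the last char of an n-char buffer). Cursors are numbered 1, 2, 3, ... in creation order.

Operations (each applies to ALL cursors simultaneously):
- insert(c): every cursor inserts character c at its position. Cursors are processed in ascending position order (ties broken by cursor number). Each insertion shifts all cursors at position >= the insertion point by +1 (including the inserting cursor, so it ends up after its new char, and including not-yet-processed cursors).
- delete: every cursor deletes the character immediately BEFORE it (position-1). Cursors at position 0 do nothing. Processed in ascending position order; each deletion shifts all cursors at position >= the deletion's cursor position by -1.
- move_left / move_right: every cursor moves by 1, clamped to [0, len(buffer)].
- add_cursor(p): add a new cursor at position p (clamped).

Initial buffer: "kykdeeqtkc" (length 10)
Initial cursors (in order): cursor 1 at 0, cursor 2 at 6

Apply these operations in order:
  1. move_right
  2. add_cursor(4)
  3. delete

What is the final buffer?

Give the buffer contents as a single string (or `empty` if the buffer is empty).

After op 1 (move_right): buffer="kykdeeqtkc" (len 10), cursors c1@1 c2@7, authorship ..........
After op 2 (add_cursor(4)): buffer="kykdeeqtkc" (len 10), cursors c1@1 c3@4 c2@7, authorship ..........
After op 3 (delete): buffer="ykeetkc" (len 7), cursors c1@0 c3@2 c2@4, authorship .......

Answer: ykeetkc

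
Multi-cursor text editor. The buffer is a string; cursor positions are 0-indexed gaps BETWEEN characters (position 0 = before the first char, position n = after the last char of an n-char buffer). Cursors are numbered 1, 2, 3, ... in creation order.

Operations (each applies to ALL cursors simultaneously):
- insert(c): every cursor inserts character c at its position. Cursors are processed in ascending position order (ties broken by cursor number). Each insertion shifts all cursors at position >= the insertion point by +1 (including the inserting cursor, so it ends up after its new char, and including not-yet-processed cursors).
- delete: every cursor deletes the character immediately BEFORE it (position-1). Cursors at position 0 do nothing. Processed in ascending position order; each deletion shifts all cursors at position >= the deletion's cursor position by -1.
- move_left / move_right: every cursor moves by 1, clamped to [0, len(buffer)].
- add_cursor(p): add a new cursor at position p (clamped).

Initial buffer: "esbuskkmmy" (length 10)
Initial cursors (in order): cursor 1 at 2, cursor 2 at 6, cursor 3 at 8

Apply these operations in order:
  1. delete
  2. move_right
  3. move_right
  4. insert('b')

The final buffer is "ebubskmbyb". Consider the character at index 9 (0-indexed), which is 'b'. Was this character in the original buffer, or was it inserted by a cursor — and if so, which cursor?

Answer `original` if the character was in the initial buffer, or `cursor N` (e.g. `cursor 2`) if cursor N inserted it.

Answer: cursor 3

Derivation:
After op 1 (delete): buffer="ebuskmy" (len 7), cursors c1@1 c2@4 c3@5, authorship .......
After op 2 (move_right): buffer="ebuskmy" (len 7), cursors c1@2 c2@5 c3@6, authorship .......
After op 3 (move_right): buffer="ebuskmy" (len 7), cursors c1@3 c2@6 c3@7, authorship .......
After op 4 (insert('b')): buffer="ebubskmbyb" (len 10), cursors c1@4 c2@8 c3@10, authorship ...1...2.3
Authorship (.=original, N=cursor N): . . . 1 . . . 2 . 3
Index 9: author = 3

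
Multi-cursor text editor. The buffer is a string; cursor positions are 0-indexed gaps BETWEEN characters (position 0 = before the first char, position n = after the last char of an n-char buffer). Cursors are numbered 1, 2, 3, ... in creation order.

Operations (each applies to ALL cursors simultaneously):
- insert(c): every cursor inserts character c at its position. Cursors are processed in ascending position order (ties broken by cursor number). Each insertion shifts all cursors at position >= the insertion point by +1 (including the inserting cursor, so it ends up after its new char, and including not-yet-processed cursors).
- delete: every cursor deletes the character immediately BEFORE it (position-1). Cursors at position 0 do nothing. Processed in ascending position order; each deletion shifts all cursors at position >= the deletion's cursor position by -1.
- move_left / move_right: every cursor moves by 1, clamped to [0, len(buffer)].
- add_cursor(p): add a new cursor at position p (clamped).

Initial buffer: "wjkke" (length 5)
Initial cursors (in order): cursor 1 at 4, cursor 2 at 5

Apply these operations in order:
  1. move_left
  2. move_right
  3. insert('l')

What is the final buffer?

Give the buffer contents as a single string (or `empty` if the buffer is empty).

After op 1 (move_left): buffer="wjkke" (len 5), cursors c1@3 c2@4, authorship .....
After op 2 (move_right): buffer="wjkke" (len 5), cursors c1@4 c2@5, authorship .....
After op 3 (insert('l')): buffer="wjkklel" (len 7), cursors c1@5 c2@7, authorship ....1.2

Answer: wjkklel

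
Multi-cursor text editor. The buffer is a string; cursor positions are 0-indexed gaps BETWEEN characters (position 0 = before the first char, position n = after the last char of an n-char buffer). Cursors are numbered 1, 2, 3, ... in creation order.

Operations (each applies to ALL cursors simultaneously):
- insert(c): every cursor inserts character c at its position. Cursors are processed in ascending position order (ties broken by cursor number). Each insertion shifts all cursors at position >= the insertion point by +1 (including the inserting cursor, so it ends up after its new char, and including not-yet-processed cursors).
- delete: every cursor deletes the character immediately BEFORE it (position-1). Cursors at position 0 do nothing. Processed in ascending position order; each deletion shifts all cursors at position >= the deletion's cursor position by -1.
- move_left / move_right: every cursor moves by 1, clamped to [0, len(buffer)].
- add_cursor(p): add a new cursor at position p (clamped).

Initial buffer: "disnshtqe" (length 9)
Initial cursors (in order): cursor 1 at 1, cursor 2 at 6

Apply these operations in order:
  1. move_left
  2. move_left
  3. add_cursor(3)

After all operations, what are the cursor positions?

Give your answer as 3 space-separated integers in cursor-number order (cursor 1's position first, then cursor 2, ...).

Answer: 0 4 3

Derivation:
After op 1 (move_left): buffer="disnshtqe" (len 9), cursors c1@0 c2@5, authorship .........
After op 2 (move_left): buffer="disnshtqe" (len 9), cursors c1@0 c2@4, authorship .........
After op 3 (add_cursor(3)): buffer="disnshtqe" (len 9), cursors c1@0 c3@3 c2@4, authorship .........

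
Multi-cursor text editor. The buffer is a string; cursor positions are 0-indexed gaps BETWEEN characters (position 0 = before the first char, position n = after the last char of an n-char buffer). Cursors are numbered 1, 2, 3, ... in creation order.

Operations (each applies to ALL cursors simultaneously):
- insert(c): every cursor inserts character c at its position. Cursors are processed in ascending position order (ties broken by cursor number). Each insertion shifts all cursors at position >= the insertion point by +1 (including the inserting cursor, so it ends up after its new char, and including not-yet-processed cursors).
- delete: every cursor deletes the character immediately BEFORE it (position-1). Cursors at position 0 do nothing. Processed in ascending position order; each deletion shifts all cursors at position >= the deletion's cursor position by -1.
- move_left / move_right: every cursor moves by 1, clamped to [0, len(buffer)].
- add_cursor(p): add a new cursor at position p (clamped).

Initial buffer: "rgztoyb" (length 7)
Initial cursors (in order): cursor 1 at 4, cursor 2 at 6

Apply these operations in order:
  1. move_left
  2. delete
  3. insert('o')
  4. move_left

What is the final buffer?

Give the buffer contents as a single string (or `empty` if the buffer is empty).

Answer: rgotoyb

Derivation:
After op 1 (move_left): buffer="rgztoyb" (len 7), cursors c1@3 c2@5, authorship .......
After op 2 (delete): buffer="rgtyb" (len 5), cursors c1@2 c2@3, authorship .....
After op 3 (insert('o')): buffer="rgotoyb" (len 7), cursors c1@3 c2@5, authorship ..1.2..
After op 4 (move_left): buffer="rgotoyb" (len 7), cursors c1@2 c2@4, authorship ..1.2..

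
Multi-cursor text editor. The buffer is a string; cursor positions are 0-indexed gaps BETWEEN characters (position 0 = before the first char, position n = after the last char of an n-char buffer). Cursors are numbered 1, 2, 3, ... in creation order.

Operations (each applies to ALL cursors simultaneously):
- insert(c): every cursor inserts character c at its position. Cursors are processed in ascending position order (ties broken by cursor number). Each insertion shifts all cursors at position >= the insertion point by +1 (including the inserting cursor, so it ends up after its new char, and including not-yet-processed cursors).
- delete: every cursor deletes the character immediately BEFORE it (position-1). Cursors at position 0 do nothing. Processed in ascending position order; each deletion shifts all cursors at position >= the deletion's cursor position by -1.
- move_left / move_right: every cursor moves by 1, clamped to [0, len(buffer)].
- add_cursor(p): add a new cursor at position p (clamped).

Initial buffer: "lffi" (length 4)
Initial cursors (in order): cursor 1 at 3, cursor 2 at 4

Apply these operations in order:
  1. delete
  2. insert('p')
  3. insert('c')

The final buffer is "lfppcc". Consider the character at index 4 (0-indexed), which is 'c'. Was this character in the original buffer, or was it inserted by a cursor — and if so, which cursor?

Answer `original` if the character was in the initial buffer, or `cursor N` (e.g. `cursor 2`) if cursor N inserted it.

Answer: cursor 1

Derivation:
After op 1 (delete): buffer="lf" (len 2), cursors c1@2 c2@2, authorship ..
After op 2 (insert('p')): buffer="lfpp" (len 4), cursors c1@4 c2@4, authorship ..12
After op 3 (insert('c')): buffer="lfppcc" (len 6), cursors c1@6 c2@6, authorship ..1212
Authorship (.=original, N=cursor N): . . 1 2 1 2
Index 4: author = 1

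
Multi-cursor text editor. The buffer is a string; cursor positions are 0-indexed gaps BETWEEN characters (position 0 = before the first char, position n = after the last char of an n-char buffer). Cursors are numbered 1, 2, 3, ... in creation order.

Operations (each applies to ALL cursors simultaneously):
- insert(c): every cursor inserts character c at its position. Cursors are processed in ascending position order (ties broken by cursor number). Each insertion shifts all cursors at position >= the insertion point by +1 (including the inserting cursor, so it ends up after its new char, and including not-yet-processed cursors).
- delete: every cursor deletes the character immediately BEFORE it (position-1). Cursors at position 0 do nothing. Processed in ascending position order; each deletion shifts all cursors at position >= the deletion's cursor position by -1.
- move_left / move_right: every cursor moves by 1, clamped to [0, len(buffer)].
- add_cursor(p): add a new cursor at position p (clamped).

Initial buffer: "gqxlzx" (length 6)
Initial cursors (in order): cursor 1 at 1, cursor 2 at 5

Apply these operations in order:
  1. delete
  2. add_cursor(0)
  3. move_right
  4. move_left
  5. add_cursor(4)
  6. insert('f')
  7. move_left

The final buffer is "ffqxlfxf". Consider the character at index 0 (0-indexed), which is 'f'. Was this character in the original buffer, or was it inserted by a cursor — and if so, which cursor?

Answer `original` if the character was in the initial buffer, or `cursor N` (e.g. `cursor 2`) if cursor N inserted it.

After op 1 (delete): buffer="qxlx" (len 4), cursors c1@0 c2@3, authorship ....
After op 2 (add_cursor(0)): buffer="qxlx" (len 4), cursors c1@0 c3@0 c2@3, authorship ....
After op 3 (move_right): buffer="qxlx" (len 4), cursors c1@1 c3@1 c2@4, authorship ....
After op 4 (move_left): buffer="qxlx" (len 4), cursors c1@0 c3@0 c2@3, authorship ....
After op 5 (add_cursor(4)): buffer="qxlx" (len 4), cursors c1@0 c3@0 c2@3 c4@4, authorship ....
After op 6 (insert('f')): buffer="ffqxlfxf" (len 8), cursors c1@2 c3@2 c2@6 c4@8, authorship 13...2.4
After op 7 (move_left): buffer="ffqxlfxf" (len 8), cursors c1@1 c3@1 c2@5 c4@7, authorship 13...2.4
Authorship (.=original, N=cursor N): 1 3 . . . 2 . 4
Index 0: author = 1

Answer: cursor 1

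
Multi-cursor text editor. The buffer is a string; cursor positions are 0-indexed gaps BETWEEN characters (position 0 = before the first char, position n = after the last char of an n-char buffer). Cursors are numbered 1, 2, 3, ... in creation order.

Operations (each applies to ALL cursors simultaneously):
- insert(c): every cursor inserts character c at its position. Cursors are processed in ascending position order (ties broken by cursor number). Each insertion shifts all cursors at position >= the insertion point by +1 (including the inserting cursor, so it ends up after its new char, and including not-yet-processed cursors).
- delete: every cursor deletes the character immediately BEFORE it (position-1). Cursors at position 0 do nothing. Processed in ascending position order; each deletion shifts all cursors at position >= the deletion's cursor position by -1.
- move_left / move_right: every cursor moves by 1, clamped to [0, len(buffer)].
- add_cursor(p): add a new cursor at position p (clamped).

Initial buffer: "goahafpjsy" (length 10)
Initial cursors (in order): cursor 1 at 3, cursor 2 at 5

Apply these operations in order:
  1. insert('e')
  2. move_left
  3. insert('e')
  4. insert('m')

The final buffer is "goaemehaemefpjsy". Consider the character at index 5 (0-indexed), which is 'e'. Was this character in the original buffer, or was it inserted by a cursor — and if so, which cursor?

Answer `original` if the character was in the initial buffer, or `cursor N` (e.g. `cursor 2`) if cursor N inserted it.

Answer: cursor 1

Derivation:
After op 1 (insert('e')): buffer="goaehaefpjsy" (len 12), cursors c1@4 c2@7, authorship ...1..2.....
After op 2 (move_left): buffer="goaehaefpjsy" (len 12), cursors c1@3 c2@6, authorship ...1..2.....
After op 3 (insert('e')): buffer="goaeehaeefpjsy" (len 14), cursors c1@4 c2@8, authorship ...11..22.....
After op 4 (insert('m')): buffer="goaemehaemefpjsy" (len 16), cursors c1@5 c2@10, authorship ...111..222.....
Authorship (.=original, N=cursor N): . . . 1 1 1 . . 2 2 2 . . . . .
Index 5: author = 1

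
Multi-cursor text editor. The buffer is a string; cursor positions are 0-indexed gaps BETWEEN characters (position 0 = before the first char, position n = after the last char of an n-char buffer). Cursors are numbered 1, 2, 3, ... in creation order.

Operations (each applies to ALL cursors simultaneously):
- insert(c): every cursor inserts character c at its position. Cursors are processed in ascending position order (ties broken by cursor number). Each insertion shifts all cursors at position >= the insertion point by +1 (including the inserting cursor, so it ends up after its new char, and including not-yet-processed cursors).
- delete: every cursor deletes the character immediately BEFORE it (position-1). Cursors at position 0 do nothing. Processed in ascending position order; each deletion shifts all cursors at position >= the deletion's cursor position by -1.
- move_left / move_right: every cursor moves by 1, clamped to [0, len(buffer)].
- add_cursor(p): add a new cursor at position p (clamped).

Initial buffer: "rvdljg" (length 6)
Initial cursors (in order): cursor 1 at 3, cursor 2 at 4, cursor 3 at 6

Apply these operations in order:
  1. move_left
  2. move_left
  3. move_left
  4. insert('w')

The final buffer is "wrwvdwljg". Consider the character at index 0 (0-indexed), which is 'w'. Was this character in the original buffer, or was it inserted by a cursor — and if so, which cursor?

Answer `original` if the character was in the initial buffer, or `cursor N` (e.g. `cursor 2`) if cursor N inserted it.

Answer: cursor 1

Derivation:
After op 1 (move_left): buffer="rvdljg" (len 6), cursors c1@2 c2@3 c3@5, authorship ......
After op 2 (move_left): buffer="rvdljg" (len 6), cursors c1@1 c2@2 c3@4, authorship ......
After op 3 (move_left): buffer="rvdljg" (len 6), cursors c1@0 c2@1 c3@3, authorship ......
After op 4 (insert('w')): buffer="wrwvdwljg" (len 9), cursors c1@1 c2@3 c3@6, authorship 1.2..3...
Authorship (.=original, N=cursor N): 1 . 2 . . 3 . . .
Index 0: author = 1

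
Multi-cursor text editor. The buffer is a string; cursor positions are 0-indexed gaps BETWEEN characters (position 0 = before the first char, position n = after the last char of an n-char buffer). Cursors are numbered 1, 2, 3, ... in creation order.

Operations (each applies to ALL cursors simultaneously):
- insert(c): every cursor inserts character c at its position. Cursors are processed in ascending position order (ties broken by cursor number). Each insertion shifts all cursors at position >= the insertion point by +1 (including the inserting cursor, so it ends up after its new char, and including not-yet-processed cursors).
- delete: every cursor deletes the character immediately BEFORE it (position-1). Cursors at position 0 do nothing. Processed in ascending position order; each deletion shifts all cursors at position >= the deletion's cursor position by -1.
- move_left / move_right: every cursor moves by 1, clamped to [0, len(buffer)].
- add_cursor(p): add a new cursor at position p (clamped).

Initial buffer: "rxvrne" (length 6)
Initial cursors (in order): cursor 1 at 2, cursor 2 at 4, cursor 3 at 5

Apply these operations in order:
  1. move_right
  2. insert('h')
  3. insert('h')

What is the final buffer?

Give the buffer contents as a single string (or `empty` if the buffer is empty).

After op 1 (move_right): buffer="rxvrne" (len 6), cursors c1@3 c2@5 c3@6, authorship ......
After op 2 (insert('h')): buffer="rxvhrnheh" (len 9), cursors c1@4 c2@7 c3@9, authorship ...1..2.3
After op 3 (insert('h')): buffer="rxvhhrnhhehh" (len 12), cursors c1@5 c2@9 c3@12, authorship ...11..22.33

Answer: rxvhhrnhhehh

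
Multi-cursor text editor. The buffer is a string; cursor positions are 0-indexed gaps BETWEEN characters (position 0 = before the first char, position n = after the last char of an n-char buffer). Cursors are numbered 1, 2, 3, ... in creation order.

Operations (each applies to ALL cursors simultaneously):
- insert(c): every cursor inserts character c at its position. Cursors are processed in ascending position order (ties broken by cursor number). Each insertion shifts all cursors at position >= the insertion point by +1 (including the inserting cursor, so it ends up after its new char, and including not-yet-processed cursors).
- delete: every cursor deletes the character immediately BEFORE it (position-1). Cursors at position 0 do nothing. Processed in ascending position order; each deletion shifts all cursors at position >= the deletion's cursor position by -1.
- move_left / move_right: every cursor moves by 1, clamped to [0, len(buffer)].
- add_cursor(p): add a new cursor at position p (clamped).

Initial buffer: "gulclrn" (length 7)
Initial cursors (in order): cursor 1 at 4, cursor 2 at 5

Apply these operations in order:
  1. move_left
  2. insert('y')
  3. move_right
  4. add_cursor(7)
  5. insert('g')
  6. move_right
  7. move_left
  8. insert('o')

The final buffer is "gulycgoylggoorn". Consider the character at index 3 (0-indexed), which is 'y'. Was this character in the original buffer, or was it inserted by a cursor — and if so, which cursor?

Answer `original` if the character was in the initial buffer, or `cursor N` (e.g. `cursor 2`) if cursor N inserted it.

After op 1 (move_left): buffer="gulclrn" (len 7), cursors c1@3 c2@4, authorship .......
After op 2 (insert('y')): buffer="gulycylrn" (len 9), cursors c1@4 c2@6, authorship ...1.2...
After op 3 (move_right): buffer="gulycylrn" (len 9), cursors c1@5 c2@7, authorship ...1.2...
After op 4 (add_cursor(7)): buffer="gulycylrn" (len 9), cursors c1@5 c2@7 c3@7, authorship ...1.2...
After op 5 (insert('g')): buffer="gulycgylggrn" (len 12), cursors c1@6 c2@10 c3@10, authorship ...1.12.23..
After op 6 (move_right): buffer="gulycgylggrn" (len 12), cursors c1@7 c2@11 c3@11, authorship ...1.12.23..
After op 7 (move_left): buffer="gulycgylggrn" (len 12), cursors c1@6 c2@10 c3@10, authorship ...1.12.23..
After op 8 (insert('o')): buffer="gulycgoylggoorn" (len 15), cursors c1@7 c2@13 c3@13, authorship ...1.112.2323..
Authorship (.=original, N=cursor N): . . . 1 . 1 1 2 . 2 3 2 3 . .
Index 3: author = 1

Answer: cursor 1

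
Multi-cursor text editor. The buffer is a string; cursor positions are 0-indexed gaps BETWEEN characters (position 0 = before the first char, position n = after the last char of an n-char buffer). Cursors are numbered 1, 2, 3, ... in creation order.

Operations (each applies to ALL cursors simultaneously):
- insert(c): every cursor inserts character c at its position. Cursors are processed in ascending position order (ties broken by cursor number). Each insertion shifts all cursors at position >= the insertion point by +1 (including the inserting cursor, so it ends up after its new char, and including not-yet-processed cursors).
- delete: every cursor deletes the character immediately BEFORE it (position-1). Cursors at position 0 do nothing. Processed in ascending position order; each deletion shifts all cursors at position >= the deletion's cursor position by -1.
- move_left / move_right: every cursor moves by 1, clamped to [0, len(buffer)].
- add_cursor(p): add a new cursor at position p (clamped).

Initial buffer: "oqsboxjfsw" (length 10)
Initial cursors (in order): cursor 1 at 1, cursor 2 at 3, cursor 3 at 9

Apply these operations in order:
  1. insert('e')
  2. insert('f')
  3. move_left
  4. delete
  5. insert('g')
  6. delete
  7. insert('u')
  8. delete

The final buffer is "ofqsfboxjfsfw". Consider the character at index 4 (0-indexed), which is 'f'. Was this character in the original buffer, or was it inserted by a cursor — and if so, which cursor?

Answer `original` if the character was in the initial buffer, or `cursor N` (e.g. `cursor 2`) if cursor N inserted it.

After op 1 (insert('e')): buffer="oeqseboxjfsew" (len 13), cursors c1@2 c2@5 c3@12, authorship .1..2......3.
After op 2 (insert('f')): buffer="oefqsefboxjfsefw" (len 16), cursors c1@3 c2@7 c3@15, authorship .11..22......33.
After op 3 (move_left): buffer="oefqsefboxjfsefw" (len 16), cursors c1@2 c2@6 c3@14, authorship .11..22......33.
After op 4 (delete): buffer="ofqsfboxjfsfw" (len 13), cursors c1@1 c2@4 c3@11, authorship .1..2......3.
After op 5 (insert('g')): buffer="ogfqsgfboxjfsgfw" (len 16), cursors c1@2 c2@6 c3@14, authorship .11..22......33.
After op 6 (delete): buffer="ofqsfboxjfsfw" (len 13), cursors c1@1 c2@4 c3@11, authorship .1..2......3.
After op 7 (insert('u')): buffer="oufqsufboxjfsufw" (len 16), cursors c1@2 c2@6 c3@14, authorship .11..22......33.
After op 8 (delete): buffer="ofqsfboxjfsfw" (len 13), cursors c1@1 c2@4 c3@11, authorship .1..2......3.
Authorship (.=original, N=cursor N): . 1 . . 2 . . . . . . 3 .
Index 4: author = 2

Answer: cursor 2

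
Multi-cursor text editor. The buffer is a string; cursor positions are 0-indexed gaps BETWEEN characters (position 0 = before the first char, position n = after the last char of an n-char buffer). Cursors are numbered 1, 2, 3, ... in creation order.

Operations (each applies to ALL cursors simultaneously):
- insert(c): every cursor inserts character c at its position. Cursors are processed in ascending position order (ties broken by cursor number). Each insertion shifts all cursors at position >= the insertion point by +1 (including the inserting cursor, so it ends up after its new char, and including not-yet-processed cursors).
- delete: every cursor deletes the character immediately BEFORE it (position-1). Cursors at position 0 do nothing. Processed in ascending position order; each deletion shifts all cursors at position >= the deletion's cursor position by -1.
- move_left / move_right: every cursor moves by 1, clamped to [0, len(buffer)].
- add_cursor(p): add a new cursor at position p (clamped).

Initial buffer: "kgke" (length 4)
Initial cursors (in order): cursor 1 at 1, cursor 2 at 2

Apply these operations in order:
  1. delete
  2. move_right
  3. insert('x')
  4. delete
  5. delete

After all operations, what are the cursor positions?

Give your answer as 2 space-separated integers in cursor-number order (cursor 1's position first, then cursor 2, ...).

Answer: 0 0

Derivation:
After op 1 (delete): buffer="ke" (len 2), cursors c1@0 c2@0, authorship ..
After op 2 (move_right): buffer="ke" (len 2), cursors c1@1 c2@1, authorship ..
After op 3 (insert('x')): buffer="kxxe" (len 4), cursors c1@3 c2@3, authorship .12.
After op 4 (delete): buffer="ke" (len 2), cursors c1@1 c2@1, authorship ..
After op 5 (delete): buffer="e" (len 1), cursors c1@0 c2@0, authorship .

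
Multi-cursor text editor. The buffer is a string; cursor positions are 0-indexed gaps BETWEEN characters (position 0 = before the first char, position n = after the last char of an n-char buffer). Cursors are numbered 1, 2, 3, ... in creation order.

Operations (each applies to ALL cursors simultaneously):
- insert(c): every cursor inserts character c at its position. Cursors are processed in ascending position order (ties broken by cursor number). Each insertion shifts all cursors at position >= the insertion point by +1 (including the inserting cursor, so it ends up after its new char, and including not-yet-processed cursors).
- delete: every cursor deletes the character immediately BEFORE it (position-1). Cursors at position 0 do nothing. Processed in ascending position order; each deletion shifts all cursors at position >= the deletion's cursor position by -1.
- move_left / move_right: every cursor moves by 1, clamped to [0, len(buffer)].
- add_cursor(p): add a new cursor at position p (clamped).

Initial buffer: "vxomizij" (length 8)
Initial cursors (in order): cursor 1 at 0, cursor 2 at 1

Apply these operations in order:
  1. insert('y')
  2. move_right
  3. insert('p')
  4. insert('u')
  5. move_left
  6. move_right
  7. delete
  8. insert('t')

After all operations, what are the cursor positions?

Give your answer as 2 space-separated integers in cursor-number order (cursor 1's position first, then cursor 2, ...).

After op 1 (insert('y')): buffer="yvyxomizij" (len 10), cursors c1@1 c2@3, authorship 1.2.......
After op 2 (move_right): buffer="yvyxomizij" (len 10), cursors c1@2 c2@4, authorship 1.2.......
After op 3 (insert('p')): buffer="yvpyxpomizij" (len 12), cursors c1@3 c2@6, authorship 1.12.2......
After op 4 (insert('u')): buffer="yvpuyxpuomizij" (len 14), cursors c1@4 c2@8, authorship 1.112.22......
After op 5 (move_left): buffer="yvpuyxpuomizij" (len 14), cursors c1@3 c2@7, authorship 1.112.22......
After op 6 (move_right): buffer="yvpuyxpuomizij" (len 14), cursors c1@4 c2@8, authorship 1.112.22......
After op 7 (delete): buffer="yvpyxpomizij" (len 12), cursors c1@3 c2@6, authorship 1.12.2......
After op 8 (insert('t')): buffer="yvptyxptomizij" (len 14), cursors c1@4 c2@8, authorship 1.112.22......

Answer: 4 8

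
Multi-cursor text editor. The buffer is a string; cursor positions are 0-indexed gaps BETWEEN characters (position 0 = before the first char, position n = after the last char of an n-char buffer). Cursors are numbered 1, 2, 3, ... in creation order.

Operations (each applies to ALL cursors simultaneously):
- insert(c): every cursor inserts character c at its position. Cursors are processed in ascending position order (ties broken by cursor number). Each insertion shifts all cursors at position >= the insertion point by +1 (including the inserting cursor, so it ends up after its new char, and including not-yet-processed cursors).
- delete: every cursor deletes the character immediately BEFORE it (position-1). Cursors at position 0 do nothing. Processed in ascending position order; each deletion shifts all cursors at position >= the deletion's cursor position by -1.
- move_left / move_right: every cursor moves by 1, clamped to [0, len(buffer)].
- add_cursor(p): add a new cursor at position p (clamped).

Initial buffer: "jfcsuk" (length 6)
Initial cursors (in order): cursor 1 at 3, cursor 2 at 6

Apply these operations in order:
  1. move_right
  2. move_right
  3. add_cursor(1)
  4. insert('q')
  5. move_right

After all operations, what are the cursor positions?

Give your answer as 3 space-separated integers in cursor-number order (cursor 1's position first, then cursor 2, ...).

Answer: 8 9 3

Derivation:
After op 1 (move_right): buffer="jfcsuk" (len 6), cursors c1@4 c2@6, authorship ......
After op 2 (move_right): buffer="jfcsuk" (len 6), cursors c1@5 c2@6, authorship ......
After op 3 (add_cursor(1)): buffer="jfcsuk" (len 6), cursors c3@1 c1@5 c2@6, authorship ......
After op 4 (insert('q')): buffer="jqfcsuqkq" (len 9), cursors c3@2 c1@7 c2@9, authorship .3....1.2
After op 5 (move_right): buffer="jqfcsuqkq" (len 9), cursors c3@3 c1@8 c2@9, authorship .3....1.2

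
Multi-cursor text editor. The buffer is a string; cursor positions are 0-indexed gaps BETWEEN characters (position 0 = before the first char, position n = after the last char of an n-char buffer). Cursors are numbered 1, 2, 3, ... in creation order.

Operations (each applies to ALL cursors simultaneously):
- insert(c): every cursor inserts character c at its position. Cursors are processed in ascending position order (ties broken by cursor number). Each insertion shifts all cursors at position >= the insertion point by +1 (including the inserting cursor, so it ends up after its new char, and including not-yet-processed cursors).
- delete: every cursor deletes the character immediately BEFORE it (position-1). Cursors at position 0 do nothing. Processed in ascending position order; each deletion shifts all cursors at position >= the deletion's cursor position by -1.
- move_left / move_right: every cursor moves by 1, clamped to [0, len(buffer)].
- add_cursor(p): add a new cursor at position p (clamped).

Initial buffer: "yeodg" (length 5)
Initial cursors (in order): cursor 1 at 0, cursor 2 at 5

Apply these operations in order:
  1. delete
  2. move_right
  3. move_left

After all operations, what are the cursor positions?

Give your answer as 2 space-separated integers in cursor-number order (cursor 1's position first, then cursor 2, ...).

Answer: 0 3

Derivation:
After op 1 (delete): buffer="yeod" (len 4), cursors c1@0 c2@4, authorship ....
After op 2 (move_right): buffer="yeod" (len 4), cursors c1@1 c2@4, authorship ....
After op 3 (move_left): buffer="yeod" (len 4), cursors c1@0 c2@3, authorship ....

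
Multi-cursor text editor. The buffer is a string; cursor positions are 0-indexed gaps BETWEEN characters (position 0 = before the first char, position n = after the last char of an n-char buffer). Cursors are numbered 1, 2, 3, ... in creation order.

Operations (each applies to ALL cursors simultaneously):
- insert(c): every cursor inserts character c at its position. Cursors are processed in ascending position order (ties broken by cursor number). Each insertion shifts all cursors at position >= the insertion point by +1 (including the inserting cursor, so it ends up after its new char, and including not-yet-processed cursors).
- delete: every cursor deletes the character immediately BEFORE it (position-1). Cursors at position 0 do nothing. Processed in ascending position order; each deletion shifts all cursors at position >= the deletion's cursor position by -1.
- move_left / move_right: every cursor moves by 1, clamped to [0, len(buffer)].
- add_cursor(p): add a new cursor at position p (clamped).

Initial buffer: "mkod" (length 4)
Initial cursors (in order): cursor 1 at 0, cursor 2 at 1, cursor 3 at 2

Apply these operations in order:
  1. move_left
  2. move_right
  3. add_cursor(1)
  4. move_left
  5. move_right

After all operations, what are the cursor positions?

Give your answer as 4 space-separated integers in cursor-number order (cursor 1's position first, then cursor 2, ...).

Answer: 1 1 2 1

Derivation:
After op 1 (move_left): buffer="mkod" (len 4), cursors c1@0 c2@0 c3@1, authorship ....
After op 2 (move_right): buffer="mkod" (len 4), cursors c1@1 c2@1 c3@2, authorship ....
After op 3 (add_cursor(1)): buffer="mkod" (len 4), cursors c1@1 c2@1 c4@1 c3@2, authorship ....
After op 4 (move_left): buffer="mkod" (len 4), cursors c1@0 c2@0 c4@0 c3@1, authorship ....
After op 5 (move_right): buffer="mkod" (len 4), cursors c1@1 c2@1 c4@1 c3@2, authorship ....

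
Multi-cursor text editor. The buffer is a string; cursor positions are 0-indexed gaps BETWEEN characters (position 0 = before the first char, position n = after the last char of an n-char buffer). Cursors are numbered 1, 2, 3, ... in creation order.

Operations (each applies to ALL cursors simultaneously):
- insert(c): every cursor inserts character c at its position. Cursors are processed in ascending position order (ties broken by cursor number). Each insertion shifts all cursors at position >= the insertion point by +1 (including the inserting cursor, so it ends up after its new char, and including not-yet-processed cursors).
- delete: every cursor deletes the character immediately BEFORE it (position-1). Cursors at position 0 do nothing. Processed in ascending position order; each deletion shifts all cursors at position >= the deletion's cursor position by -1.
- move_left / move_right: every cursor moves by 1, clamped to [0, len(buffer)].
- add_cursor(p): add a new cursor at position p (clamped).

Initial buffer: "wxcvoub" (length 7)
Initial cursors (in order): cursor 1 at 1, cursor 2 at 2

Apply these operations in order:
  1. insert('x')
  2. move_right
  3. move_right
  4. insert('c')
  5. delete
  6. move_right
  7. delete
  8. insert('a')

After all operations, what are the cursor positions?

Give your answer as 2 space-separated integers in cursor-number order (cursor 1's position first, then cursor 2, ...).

Answer: 5 7

Derivation:
After op 1 (insert('x')): buffer="wxxxcvoub" (len 9), cursors c1@2 c2@4, authorship .1.2.....
After op 2 (move_right): buffer="wxxxcvoub" (len 9), cursors c1@3 c2@5, authorship .1.2.....
After op 3 (move_right): buffer="wxxxcvoub" (len 9), cursors c1@4 c2@6, authorship .1.2.....
After op 4 (insert('c')): buffer="wxxxccvcoub" (len 11), cursors c1@5 c2@8, authorship .1.21..2...
After op 5 (delete): buffer="wxxxcvoub" (len 9), cursors c1@4 c2@6, authorship .1.2.....
After op 6 (move_right): buffer="wxxxcvoub" (len 9), cursors c1@5 c2@7, authorship .1.2.....
After op 7 (delete): buffer="wxxxvub" (len 7), cursors c1@4 c2@5, authorship .1.2...
After op 8 (insert('a')): buffer="wxxxavaub" (len 9), cursors c1@5 c2@7, authorship .1.21.2..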